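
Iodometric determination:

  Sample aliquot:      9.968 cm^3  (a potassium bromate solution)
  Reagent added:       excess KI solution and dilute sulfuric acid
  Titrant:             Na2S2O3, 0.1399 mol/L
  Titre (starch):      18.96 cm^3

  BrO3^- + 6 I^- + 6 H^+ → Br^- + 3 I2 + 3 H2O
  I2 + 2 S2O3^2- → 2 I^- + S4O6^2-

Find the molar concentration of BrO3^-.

n(S2O3^2-) = 0.01896 × 0.1399 = 2.653 × 10^-3 mol
n(I2) = n(S2O3^2-)/2 = 1.326 × 10^-3 mol
From the 1:3 ratio, n(BrO3^-) in the aliquot = 1/3 × 1.326 × 10^-3 = 4.421 × 10^-4 mol
[BrO3^-] = 4.421 × 10^-4 / 0.009968 = 0.04435 mol/L

0.04435 mol/L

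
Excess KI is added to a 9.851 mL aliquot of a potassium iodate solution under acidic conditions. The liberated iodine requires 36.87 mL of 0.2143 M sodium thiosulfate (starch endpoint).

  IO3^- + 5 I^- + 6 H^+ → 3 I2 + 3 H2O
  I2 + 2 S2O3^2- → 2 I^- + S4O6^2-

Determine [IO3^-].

n(S2O3^2-) = 0.03687 × 0.2143 = 7.901 × 10^-3 mol
n(I2) = n(S2O3^2-)/2 = 3.951 × 10^-3 mol
From the 1:3 ratio, n(IO3^-) in the aliquot = 1/3 × 3.951 × 10^-3 = 1.317 × 10^-3 mol
[IO3^-] = 1.317 × 10^-3 / 0.009851 = 0.1337 mol/L

0.1337 M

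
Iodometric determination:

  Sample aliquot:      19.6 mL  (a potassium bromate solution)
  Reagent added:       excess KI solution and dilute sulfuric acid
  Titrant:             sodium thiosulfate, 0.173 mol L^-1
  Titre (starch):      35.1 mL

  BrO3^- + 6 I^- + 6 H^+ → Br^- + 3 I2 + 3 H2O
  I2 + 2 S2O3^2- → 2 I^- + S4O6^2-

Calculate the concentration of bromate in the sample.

n(S2O3^2-) = 0.0351 × 0.173 = 6.07 × 10^-3 mol
n(I2) = n(S2O3^2-)/2 = 3.04 × 10^-3 mol
From the 1:3 ratio, n(BrO3^-) in the aliquot = 1/3 × 3.04 × 10^-3 = 1.01 × 10^-3 mol
[BrO3^-] = 1.01 × 10^-3 / 0.0196 = 0.0516 mol/L

0.0516 mol/L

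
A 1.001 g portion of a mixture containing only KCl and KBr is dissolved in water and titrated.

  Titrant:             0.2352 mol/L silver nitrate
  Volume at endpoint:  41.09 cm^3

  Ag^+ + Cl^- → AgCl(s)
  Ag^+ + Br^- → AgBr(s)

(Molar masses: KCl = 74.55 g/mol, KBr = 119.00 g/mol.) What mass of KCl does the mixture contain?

n(AgNO3) = 0.04109 × 0.2352 = 9.664 × 10^-3 mol
Let x = n(KCl), y = n(KBr).
Titrant: 1x + 1y = 9.664 × 10^-3;  mass: 74.55x + 119.00y = 1.001
Solving, x = 3.353 × 10^-3 mol, y = 6.311 × 10^-3 mol
mass of KCl = 3.353 × 10^-3 × 74.55 = 0.2500 g

0.2500 g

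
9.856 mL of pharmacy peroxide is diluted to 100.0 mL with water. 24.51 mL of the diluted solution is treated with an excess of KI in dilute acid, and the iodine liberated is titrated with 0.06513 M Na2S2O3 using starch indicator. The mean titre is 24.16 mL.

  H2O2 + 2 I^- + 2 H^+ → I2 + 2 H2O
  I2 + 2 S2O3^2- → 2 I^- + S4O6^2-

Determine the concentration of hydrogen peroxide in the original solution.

0.3257 M

n(S2O3^2-) = 0.02416 × 0.06513 = 1.574 × 10^-3 mol
n(I2) = n(S2O3^2-)/2 = 7.868 × 10^-4 mol
n(H2O2) in the aliquot = 7.868 × 10^-4 mol (1:1 ratio)
[H2O2]_dilute = 7.868 × 10^-4 / 0.02451 = 0.03210 mol/L
[H2O2]_original = 0.03210 × 100.0/9.856 = 0.3257 mol/L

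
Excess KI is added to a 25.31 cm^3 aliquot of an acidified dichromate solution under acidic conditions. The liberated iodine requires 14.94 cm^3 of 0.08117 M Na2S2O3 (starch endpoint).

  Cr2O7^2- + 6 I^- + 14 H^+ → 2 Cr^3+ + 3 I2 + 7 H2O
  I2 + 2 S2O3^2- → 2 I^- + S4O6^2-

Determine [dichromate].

n(S2O3^2-) = 0.01494 × 0.08117 = 1.213 × 10^-3 mol
n(I2) = n(S2O3^2-)/2 = 6.063 × 10^-4 mol
From the 1:3 ratio, n(Cr2O7^2-) in the aliquot = 1/3 × 6.063 × 10^-4 = 2.021 × 10^-4 mol
[Cr2O7^2-] = 2.021 × 10^-4 / 0.02531 = 0.007986 mol/L

0.007986 M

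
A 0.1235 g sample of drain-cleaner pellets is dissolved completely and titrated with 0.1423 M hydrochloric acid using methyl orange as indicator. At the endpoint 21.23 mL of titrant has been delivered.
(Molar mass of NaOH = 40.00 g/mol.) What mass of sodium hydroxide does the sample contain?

0.1208 g

NaOH + HCl → NaCl + H2O
n(HCl) = 0.02123 L × 0.1423 mol/L = 3.021 × 10^-3 mol
n(NaOH) = 3.021 × 10^-3 mol (1:1 ratio)
mass of NaOH = 3.021 × 10^-3 × 40.00 g/mol = 0.1208 g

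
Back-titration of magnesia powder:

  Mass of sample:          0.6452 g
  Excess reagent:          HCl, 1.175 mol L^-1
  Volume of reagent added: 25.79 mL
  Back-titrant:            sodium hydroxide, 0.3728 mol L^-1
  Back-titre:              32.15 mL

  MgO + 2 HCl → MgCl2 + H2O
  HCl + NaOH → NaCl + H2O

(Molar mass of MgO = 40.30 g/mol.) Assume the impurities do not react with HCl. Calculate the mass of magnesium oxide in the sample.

0.3691 g

n(HCl) added = 0.02579 × 1.175 = 0.03030 mol
n(NaOH) used in back-titration = 0.03215 × 0.3728 = 0.01199 mol
n(HCl) left over = 0.01199 mol (1:1 ratio)
n(HCl) consumed by analyte = 0.03030 − 0.01199 = 0.01832 mol
From the 1:2 ratio, n(MgO) = 1/2 × 0.01832 = 9.159 × 10^-3 mol
mass of MgO = 9.159 × 10^-3 × 40.30 = 0.3691 g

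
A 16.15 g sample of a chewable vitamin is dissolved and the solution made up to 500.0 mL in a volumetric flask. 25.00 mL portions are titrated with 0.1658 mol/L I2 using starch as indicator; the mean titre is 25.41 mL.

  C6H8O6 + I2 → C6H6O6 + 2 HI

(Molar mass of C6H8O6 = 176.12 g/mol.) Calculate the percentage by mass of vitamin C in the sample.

n(I2) per titration = 0.02541 × 0.1658 = 4.213 × 10^-3 mol
n(C6H8O6) in each aliquot = 4.213 × 10^-3 mol (1:1 ratio)
n(C6H8O6) in the whole flask = 4.213 × 10^-3 × 500.0/25.00 = 0.08426 mol
mass of C6H8O6 = 0.08426 × 176.12 = 14.84 g
% C6H8O6 = 14.84 / 16.15 × 100 = 91.89 %

91.89 %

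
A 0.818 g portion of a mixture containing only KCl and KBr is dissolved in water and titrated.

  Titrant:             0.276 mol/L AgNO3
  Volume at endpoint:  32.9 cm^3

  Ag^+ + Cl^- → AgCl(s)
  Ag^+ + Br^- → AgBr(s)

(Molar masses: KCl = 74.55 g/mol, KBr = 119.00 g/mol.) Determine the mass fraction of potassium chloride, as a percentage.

53.8 %

n(AgNO3) = 0.0329 × 0.276 = 9.08 × 10^-3 mol
Let x = n(KCl), y = n(KBr).
Titrant: 1x + 1y = 9.08 × 10^-3;  mass: 74.55x + 119.00y = 0.818
Solving, x = 5.91 × 10^-3 mol, y = 3.17 × 10^-3 mol
mass of KCl = 5.91 × 10^-3 × 74.55 = 0.440 g
% KCl = 0.440 / 0.818 × 100 = 53.8 %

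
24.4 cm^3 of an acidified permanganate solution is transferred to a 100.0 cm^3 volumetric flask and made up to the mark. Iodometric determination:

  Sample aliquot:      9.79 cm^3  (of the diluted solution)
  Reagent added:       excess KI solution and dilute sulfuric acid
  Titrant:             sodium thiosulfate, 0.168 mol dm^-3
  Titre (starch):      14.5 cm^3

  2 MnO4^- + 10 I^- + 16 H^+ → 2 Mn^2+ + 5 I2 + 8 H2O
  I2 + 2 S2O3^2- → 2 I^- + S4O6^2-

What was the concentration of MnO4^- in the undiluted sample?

n(S2O3^2-) = 0.0145 × 0.168 = 2.44 × 10^-3 mol
n(I2) = n(S2O3^2-)/2 = 1.22 × 10^-3 mol
From the 2:5 ratio, n(MnO4^-) in the aliquot = 2/5 × 1.22 × 10^-3 = 4.87 × 10^-4 mol
[MnO4^-]_dilute = 4.87 × 10^-4 / 0.00979 = 0.0498 mol/L
[MnO4^-]_original = 0.0498 × 100.0/24.4 = 0.204 mol/L

0.204 mol/L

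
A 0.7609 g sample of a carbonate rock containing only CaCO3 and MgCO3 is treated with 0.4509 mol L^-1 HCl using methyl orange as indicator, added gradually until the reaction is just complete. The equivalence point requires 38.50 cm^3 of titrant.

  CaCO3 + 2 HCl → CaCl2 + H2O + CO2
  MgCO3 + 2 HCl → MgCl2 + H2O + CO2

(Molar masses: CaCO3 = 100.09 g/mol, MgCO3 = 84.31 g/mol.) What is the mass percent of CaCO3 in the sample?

n(HCl) = 0.03850 × 0.4509 = 0.01736 mol
Let x = n(CaCO3), y = n(MgCO3).
Titrant: 2x + 2y = 0.01736;  mass: 100.09x + 84.31y = 0.7609
Solving, x = 1.844 × 10^-3 mol, y = 6.835 × 10^-3 mol
mass of CaCO3 = 1.844 × 10^-3 × 100.09 = 0.1846 g
% CaCO3 = 0.1846 / 0.7609 × 100 = 24.26 %

24.26 %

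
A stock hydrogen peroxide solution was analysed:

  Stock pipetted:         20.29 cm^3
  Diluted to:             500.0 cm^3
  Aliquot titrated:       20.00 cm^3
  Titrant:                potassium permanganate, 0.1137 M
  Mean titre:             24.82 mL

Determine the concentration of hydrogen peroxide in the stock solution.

8.693 M

2 MnO4^- + 5 H2O2 + 6 H^+ → 2 Mn^2+ + 5 O2 + 8 H2O
n(KMnO4) = 0.02482 × 0.1137 = 2.822 × 10^-3 mol
From the 5:2 ratio, n(H2O2) in the aliquot = 5/2 × 2.822 × 10^-3 = 7.055 × 10^-3 mol
[H2O2]_dilute = 7.055 × 10^-3 / 0.02000 = 0.3528 mol/L
Dilution factor = 500.0 / 20.29 = 24.64
[H2O2]_stock = 0.3528 × 24.64 = 8.693 mol/L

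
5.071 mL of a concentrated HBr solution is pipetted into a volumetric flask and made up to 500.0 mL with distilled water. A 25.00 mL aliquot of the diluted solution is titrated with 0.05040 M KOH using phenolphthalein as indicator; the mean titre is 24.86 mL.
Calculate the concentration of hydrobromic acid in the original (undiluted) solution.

HBr + KOH → KBr + H2O
n(KOH) = 0.02486 × 0.05040 = 1.253 × 10^-3 mol
n(HBr) in the aliquot = 1.253 × 10^-3 mol (1:1 ratio)
[HBr]_dilute = 1.253 × 10^-3 / 0.02500 = 0.05012 mol/L
Dilution factor = 500.0 / 5.071 = 98.60
[HBr]_stock = 0.05012 × 98.60 = 4.942 mol/L

4.942 M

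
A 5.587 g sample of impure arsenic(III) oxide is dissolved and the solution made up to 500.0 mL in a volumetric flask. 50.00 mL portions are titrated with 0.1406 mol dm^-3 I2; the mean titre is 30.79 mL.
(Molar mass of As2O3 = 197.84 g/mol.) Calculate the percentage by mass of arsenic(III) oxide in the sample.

As2O3 + 2 I2 + 2 H2O → As2O5 + 4 HI
n(I2) per titration = 0.03079 × 0.1406 = 4.329 × 10^-3 mol
From the 1:2 ratio, n(As2O3) in each aliquot = 1/2 × 4.329 × 10^-3 = 2.165 × 10^-3 mol
n(As2O3) in the whole flask = 2.165 × 10^-3 × 500.0/50.00 = 0.02165 mol
mass of As2O3 = 0.02165 × 197.84 = 4.282 g
% As2O3 = 4.282 / 5.587 × 100 = 76.65 %

76.65 %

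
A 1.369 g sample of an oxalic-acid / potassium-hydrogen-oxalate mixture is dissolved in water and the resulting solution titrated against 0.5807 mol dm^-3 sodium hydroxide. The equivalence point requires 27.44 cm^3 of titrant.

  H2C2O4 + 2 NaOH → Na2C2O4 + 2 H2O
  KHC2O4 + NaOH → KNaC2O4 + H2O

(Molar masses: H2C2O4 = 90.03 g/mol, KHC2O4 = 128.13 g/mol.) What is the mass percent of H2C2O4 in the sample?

26.61 %

n(NaOH) = 0.02744 × 0.5807 = 0.01593 mol
Let x = n(H2C2O4), y = n(KHC2O4).
Titrant: 2x + 1y = 0.01593;  mass: 90.03x + 128.13y = 1.369
Solving, x = 4.047 × 10^-3 mol, y = 7.841 × 10^-3 mol
mass of H2C2O4 = 4.047 × 10^-3 × 90.03 = 0.3643 g
% H2C2O4 = 0.3643 / 1.369 × 100 = 26.61 %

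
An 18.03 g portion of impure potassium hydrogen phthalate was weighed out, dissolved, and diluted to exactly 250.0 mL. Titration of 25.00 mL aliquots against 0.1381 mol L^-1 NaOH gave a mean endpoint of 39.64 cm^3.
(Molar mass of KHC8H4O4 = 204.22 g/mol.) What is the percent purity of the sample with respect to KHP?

KHC8H4O4 + NaOH → KNaC8H4O4 + H2O
n(NaOH) per titration = 0.03964 × 0.1381 = 5.474 × 10^-3 mol
n(KHC8H4O4) in each aliquot = 5.474 × 10^-3 mol (1:1 ratio)
n(KHC8H4O4) in the whole flask = 5.474 × 10^-3 × 250.0/25.00 = 0.05474 mol
mass of KHC8H4O4 = 0.05474 × 204.22 = 11.18 g
% KHC8H4O4 = 11.18 / 18.03 × 100 = 62.01 %

62.01 %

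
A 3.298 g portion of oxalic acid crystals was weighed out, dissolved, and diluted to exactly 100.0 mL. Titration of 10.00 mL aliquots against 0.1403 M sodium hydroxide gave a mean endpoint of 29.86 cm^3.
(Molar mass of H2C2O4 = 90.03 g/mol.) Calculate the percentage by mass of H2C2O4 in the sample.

57.18 %

H2C2O4 + 2 NaOH → Na2C2O4 + 2 H2O
n(NaOH) per titration = 0.02986 × 0.1403 = 4.189 × 10^-3 mol
From the 1:2 ratio, n(H2C2O4) in each aliquot = 1/2 × 4.189 × 10^-3 = 2.095 × 10^-3 mol
n(H2C2O4) in the whole flask = 2.095 × 10^-3 × 100.0/10.00 = 0.02095 mol
mass of H2C2O4 = 0.02095 × 90.03 = 1.886 g
% H2C2O4 = 1.886 / 3.298 × 100 = 57.18 %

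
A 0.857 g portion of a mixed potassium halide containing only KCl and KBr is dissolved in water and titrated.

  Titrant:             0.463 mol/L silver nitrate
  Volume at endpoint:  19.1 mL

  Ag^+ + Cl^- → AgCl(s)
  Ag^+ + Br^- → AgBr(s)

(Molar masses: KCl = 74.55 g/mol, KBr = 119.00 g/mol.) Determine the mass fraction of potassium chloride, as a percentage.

38.2 %

n(AgNO3) = 0.0191 × 0.463 = 8.84 × 10^-3 mol
Let x = n(KCl), y = n(KBr).
Titrant: 1x + 1y = 8.84 × 10^-3;  mass: 74.55x + 119.00y = 0.857
Solving, x = 4.39 × 10^-3 mol, y = 4.45 × 10^-3 mol
mass of KCl = 4.39 × 10^-3 × 74.55 = 0.328 g
% KCl = 0.328 / 0.857 × 100 = 38.2 %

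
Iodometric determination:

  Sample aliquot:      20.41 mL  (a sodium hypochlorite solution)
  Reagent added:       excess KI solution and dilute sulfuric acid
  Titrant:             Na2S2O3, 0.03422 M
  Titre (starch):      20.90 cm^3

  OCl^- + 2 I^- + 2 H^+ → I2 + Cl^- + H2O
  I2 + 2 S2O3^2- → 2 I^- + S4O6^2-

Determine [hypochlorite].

n(S2O3^2-) = 0.02090 × 0.03422 = 7.152 × 10^-4 mol
n(I2) = n(S2O3^2-)/2 = 3.576 × 10^-4 mol
n(OCl^-) in the aliquot = 3.576 × 10^-4 mol (1:1 ratio)
[OCl^-] = 3.576 × 10^-4 / 0.02041 = 0.01752 mol/L

0.01752 M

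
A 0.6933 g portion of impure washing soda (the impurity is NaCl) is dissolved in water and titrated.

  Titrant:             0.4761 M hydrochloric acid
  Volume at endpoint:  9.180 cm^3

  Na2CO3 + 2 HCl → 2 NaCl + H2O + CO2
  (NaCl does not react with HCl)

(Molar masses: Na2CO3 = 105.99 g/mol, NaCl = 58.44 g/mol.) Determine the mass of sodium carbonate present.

0.2316 g

n(HCl) = 0.009180 × 0.4761 = 4.371 × 10^-3 mol
Let x = n(Na2CO3), y = n(NaCl).
Titrant: 2x = 4.371 × 10^-3;  mass: 105.99x + 58.44y = 0.6933
Solving, x = 2.185 × 10^-3 mol, y = 7.900 × 10^-3 mol
mass of Na2CO3 = 2.185 × 10^-3 × 105.99 = 0.2316 g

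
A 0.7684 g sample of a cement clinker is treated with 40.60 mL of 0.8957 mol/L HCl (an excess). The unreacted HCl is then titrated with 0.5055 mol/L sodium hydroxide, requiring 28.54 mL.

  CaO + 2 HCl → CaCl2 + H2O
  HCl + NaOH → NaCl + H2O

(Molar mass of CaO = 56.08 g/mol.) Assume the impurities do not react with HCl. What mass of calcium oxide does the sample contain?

n(HCl) added = 0.04060 × 0.8957 = 0.03637 mol
n(NaOH) used in back-titration = 0.02854 × 0.5055 = 0.01443 mol
n(HCl) left over = 0.01443 mol (1:1 ratio)
n(HCl) consumed by analyte = 0.03637 − 0.01443 = 0.02194 mol
From the 1:2 ratio, n(CaO) = 1/2 × 0.02194 = 0.01097 mol
mass of CaO = 0.01097 × 56.08 = 0.6152 g

0.6152 g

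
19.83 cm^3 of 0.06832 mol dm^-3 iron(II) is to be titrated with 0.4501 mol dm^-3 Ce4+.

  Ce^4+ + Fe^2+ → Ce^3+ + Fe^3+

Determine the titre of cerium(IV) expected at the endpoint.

n(Fe2+) = 0.01983 L × 0.06832 mol/L = 1.355 × 10^-3 mol
n(Ce4+) = 1.355 × 10^-3 mol (1:1 stoichiometry)
V(Ce4+) = 1.355 × 10^-3 mol / 0.4501 mol/L = 0.003010 L = 3.010 mL

3.010 mL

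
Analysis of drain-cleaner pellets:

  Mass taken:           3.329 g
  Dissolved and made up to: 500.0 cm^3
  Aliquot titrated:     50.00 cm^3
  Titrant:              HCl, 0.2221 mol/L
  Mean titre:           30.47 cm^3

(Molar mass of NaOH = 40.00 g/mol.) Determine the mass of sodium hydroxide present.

NaOH + HCl → NaCl + H2O
n(HCl) per titration = 0.03047 × 0.2221 = 6.767 × 10^-3 mol
n(NaOH) in each aliquot = 6.767 × 10^-3 mol (1:1 ratio)
n(NaOH) in the whole flask = 6.767 × 10^-3 × 500.0/50.00 = 0.06767 mol
mass of NaOH = 0.06767 × 40.00 = 2.707 g

2.707 g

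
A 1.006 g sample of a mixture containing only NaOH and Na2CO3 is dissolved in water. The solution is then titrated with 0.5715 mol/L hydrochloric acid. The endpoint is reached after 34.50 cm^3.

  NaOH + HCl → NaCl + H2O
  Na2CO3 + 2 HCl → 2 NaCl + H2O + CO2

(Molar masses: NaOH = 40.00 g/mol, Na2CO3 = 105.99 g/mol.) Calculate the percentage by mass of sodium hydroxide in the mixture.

11.90 %

n(HCl) = 0.03450 × 0.5715 = 0.01972 mol
Let x = n(NaOH), y = n(Na2CO3).
Titrant: 1x + 2y = 0.01972;  mass: 40.00x + 105.99y = 1.006
Solving, x = 2.993 × 10^-3 mol, y = 8.362 × 10^-3 mol
mass of NaOH = 2.993 × 10^-3 × 40.00 = 0.1197 g
% NaOH = 0.1197 / 1.006 × 100 = 11.90 %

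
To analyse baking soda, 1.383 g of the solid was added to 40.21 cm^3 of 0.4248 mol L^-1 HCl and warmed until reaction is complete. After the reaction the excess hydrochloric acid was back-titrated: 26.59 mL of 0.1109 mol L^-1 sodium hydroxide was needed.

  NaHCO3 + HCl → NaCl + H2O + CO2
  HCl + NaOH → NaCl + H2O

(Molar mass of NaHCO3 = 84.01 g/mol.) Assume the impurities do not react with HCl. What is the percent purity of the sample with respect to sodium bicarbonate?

n(HCl) added = 0.04021 × 0.4248 = 0.01708 mol
n(NaOH) used in back-titration = 0.02659 × 0.1109 = 2.949 × 10^-3 mol
n(HCl) left over = 2.949 × 10^-3 mol (1:1 ratio)
n(HCl) consumed by analyte = 0.01708 − 2.949 × 10^-3 = 0.01413 mol
n(NaHCO3) = 0.01413 mol (1:1 ratio)
mass of NaHCO3 = 0.01413 × 84.01 = 1.187 g
% NaHCO3 = 1.187 / 1.383 × 100 = 85.85 %

85.85 %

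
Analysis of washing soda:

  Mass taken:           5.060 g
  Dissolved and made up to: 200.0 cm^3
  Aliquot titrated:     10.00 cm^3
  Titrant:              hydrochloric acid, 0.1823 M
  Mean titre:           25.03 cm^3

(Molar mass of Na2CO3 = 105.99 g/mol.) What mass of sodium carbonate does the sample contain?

4.836 g

Na2CO3 + 2 HCl → 2 NaCl + H2O + CO2
n(HCl) per titration = 0.02503 × 0.1823 = 4.563 × 10^-3 mol
From the 1:2 ratio, n(Na2CO3) in each aliquot = 1/2 × 4.563 × 10^-3 = 2.281 × 10^-3 mol
n(Na2CO3) in the whole flask = 2.281 × 10^-3 × 200.0/10.00 = 0.04563 mol
mass of Na2CO3 = 0.04563 × 105.99 = 4.836 g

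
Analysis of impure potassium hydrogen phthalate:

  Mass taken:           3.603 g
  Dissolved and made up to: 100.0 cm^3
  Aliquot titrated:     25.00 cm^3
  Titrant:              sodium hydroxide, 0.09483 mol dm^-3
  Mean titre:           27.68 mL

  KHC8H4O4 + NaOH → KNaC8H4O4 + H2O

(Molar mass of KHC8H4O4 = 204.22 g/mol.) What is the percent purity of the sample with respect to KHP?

59.51 %

n(NaOH) per titration = 0.02768 × 0.09483 = 2.625 × 10^-3 mol
n(KHC8H4O4) in each aliquot = 2.625 × 10^-3 mol (1:1 ratio)
n(KHC8H4O4) in the whole flask = 2.625 × 10^-3 × 100.0/25.00 = 0.01050 mol
mass of KHC8H4O4 = 0.01050 × 204.22 = 2.144 g
% KHC8H4O4 = 2.144 / 3.603 × 100 = 59.51 %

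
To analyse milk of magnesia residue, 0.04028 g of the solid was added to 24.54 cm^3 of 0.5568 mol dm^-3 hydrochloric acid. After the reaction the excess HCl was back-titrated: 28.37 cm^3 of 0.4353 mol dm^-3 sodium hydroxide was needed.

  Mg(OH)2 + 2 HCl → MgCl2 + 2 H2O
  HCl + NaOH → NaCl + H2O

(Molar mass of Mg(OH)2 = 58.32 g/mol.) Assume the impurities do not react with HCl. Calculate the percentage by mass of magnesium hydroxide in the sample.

95.15 %

n(HCl) added = 0.02454 × 0.5568 = 0.01366 mol
n(NaOH) used in back-titration = 0.02837 × 0.4353 = 0.01235 mol
n(HCl) left over = 0.01235 mol (1:1 ratio)
n(HCl) consumed by analyte = 0.01366 − 0.01235 = 1.314 × 10^-3 mol
From the 1:2 ratio, n(Mg(OH)2) = 1/2 × 1.314 × 10^-3 = 6.572 × 10^-4 mol
mass of Mg(OH)2 = 6.572 × 10^-4 × 58.32 = 0.03833 g
% Mg(OH)2 = 0.03833 / 0.04028 × 100 = 95.15 %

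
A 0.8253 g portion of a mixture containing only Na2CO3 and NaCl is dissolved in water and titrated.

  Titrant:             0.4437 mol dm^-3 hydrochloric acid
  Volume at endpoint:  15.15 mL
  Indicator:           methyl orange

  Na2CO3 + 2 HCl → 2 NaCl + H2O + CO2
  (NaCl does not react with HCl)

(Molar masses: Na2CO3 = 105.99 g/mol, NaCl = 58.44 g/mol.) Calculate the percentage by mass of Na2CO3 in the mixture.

n(HCl) = 0.01515 × 0.4437 = 6.722 × 10^-3 mol
Let x = n(Na2CO3), y = n(NaCl).
Titrant: 2x = 6.722 × 10^-3;  mass: 105.99x + 58.44y = 0.8253
Solving, x = 3.361 × 10^-3 mol, y = 8.026 × 10^-3 mol
mass of Na2CO3 = 3.361 × 10^-3 × 105.99 = 0.3562 g
% Na2CO3 = 0.3562 / 0.8253 × 100 = 43.16 %

43.16 %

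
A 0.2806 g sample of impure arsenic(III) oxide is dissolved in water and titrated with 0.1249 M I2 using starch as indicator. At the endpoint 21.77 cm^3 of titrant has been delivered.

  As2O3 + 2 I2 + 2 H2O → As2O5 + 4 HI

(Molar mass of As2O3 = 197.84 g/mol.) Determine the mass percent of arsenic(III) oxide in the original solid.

95.86 %

n(I2) = 0.02177 L × 0.1249 mol/L = 2.719 × 10^-3 mol
From the 1:2 ratio, n(As2O3) = 1/2 × 2.719 × 10^-3 = 1.360 × 10^-3 mol
mass of As2O3 = 1.360 × 10^-3 × 197.84 g/mol = 0.2690 g
% As2O3 = 0.2690 / 0.2806 × 100 = 95.86 %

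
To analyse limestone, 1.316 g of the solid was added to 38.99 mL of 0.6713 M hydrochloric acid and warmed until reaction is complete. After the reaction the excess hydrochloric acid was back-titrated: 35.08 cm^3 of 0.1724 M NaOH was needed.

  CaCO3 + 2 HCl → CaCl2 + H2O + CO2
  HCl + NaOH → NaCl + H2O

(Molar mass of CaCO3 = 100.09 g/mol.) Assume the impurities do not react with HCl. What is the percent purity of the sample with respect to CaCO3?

n(HCl) added = 0.03899 × 0.6713 = 0.02617 mol
n(NaOH) used in back-titration = 0.03508 × 0.1724 = 6.048 × 10^-3 mol
n(HCl) left over = 6.048 × 10^-3 mol (1:1 ratio)
n(HCl) consumed by analyte = 0.02617 − 6.048 × 10^-3 = 0.02013 mol
From the 1:2 ratio, n(CaCO3) = 1/2 × 0.02013 = 0.01006 mol
mass of CaCO3 = 0.01006 × 100.09 = 1.007 g
% CaCO3 = 1.007 / 1.316 × 100 = 76.54 %

76.54 %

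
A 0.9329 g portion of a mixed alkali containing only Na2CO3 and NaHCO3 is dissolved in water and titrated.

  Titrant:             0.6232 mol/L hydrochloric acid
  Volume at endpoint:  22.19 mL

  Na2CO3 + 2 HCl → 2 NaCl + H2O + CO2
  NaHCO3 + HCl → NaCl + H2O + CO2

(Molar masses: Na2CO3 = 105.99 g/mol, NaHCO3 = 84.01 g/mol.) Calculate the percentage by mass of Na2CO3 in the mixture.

41.92 %

n(HCl) = 0.02219 × 0.6232 = 0.01383 mol
Let x = n(Na2CO3), y = n(NaHCO3).
Titrant: 2x + 1y = 0.01383;  mass: 105.99x + 84.01y = 0.9329
Solving, x = 3.689 × 10^-3 mol, y = 6.450 × 10^-3 mol
mass of Na2CO3 = 3.689 × 10^-3 × 105.99 = 0.3910 g
% Na2CO3 = 0.3910 / 0.9329 × 100 = 41.92 %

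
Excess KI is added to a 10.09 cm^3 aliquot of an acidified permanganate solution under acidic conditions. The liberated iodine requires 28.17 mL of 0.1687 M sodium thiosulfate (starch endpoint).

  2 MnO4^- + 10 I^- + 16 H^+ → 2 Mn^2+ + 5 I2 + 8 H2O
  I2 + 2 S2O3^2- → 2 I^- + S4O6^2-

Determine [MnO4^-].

n(S2O3^2-) = 0.02817 × 0.1687 = 4.752 × 10^-3 mol
n(I2) = n(S2O3^2-)/2 = 2.376 × 10^-3 mol
From the 2:5 ratio, n(MnO4^-) in the aliquot = 2/5 × 2.376 × 10^-3 = 9.505 × 10^-4 mol
[MnO4^-] = 9.505 × 10^-4 / 0.01009 = 0.09420 mol/L

0.09420 M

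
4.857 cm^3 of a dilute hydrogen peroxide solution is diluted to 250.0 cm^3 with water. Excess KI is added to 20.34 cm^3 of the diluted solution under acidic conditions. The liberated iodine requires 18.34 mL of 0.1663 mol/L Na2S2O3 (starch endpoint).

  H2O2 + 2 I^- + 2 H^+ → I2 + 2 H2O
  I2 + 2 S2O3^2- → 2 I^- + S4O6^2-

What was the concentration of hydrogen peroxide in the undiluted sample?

3.859 mol/L

n(S2O3^2-) = 0.01834 × 0.1663 = 3.050 × 10^-3 mol
n(I2) = n(S2O3^2-)/2 = 1.525 × 10^-3 mol
n(H2O2) in the aliquot = 1.525 × 10^-3 mol (1:1 ratio)
[H2O2]_dilute = 1.525 × 10^-3 / 0.02034 = 0.07497 mol/L
[H2O2]_original = 0.07497 × 250.0/4.857 = 3.859 mol/L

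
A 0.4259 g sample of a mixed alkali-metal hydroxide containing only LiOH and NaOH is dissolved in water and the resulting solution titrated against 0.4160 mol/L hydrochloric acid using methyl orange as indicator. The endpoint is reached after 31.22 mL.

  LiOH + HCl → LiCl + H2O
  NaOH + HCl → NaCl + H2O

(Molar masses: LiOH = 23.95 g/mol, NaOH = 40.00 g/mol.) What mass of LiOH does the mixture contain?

n(HCl) = 0.03122 × 0.4160 = 0.01299 mol
Let x = n(LiOH), y = n(NaOH).
Titrant: 1x + 1y = 0.01299;  mass: 23.95x + 40.00y = 0.4259
Solving, x = 5.832 × 10^-3 mol, y = 7.156 × 10^-3 mol
mass of LiOH = 5.832 × 10^-3 × 23.95 = 0.1397 g

0.1397 g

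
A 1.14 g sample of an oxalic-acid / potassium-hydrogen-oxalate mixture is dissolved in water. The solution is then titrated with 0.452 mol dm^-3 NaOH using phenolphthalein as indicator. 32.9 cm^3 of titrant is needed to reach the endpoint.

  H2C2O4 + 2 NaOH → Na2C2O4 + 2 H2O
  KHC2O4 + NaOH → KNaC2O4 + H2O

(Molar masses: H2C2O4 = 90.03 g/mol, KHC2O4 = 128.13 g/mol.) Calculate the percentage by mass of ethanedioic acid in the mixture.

n(NaOH) = 0.0329 × 0.452 = 0.0149 mol
Let x = n(H2C2O4), y = n(KHC2O4).
Titrant: 2x + 1y = 0.0149;  mass: 90.03x + 128.13y = 1.14
Solving, x = 4.60 × 10^-3 mol, y = 5.66 × 10^-3 mol
mass of H2C2O4 = 4.60 × 10^-3 × 90.03 = 0.415 g
% H2C2O4 = 0.415 / 1.14 × 100 = 36.4 %

36.4 %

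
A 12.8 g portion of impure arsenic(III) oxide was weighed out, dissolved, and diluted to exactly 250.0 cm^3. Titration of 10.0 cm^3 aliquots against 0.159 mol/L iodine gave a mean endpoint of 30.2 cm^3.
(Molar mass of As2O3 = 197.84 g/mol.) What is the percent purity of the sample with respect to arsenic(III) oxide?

As2O3 + 2 I2 + 2 H2O → As2O5 + 4 HI
n(I2) per titration = 0.0302 × 0.159 = 4.80 × 10^-3 mol
From the 1:2 ratio, n(As2O3) in each aliquot = 1/2 × 4.80 × 10^-3 = 2.40 × 10^-3 mol
n(As2O3) in the whole flask = 2.40 × 10^-3 × 250.0/10.0 = 0.0600 mol
mass of As2O3 = 0.0600 × 197.84 = 11.9 g
% As2O3 = 11.9 / 12.8 × 100 = 92.8 %

92.8 %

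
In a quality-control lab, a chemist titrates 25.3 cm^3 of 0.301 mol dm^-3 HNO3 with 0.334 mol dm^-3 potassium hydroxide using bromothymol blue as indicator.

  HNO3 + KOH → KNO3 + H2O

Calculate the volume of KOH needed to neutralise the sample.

n(HNO3) = 0.0253 L × 0.301 mol/L = 7.62 × 10^-3 mol
n(KOH) = 7.62 × 10^-3 mol (1:1 stoichiometry)
V(KOH) = 7.62 × 10^-3 mol / 0.334 mol/L = 0.0228 L = 22.8 mL

22.8 mL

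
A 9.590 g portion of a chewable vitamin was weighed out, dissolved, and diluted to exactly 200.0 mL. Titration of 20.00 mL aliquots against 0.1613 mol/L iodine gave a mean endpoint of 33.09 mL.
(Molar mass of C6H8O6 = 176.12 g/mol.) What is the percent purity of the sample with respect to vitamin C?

98.02 %

C6H8O6 + I2 → C6H6O6 + 2 HI
n(I2) per titration = 0.03309 × 0.1613 = 5.337 × 10^-3 mol
n(C6H8O6) in each aliquot = 5.337 × 10^-3 mol (1:1 ratio)
n(C6H8O6) in the whole flask = 5.337 × 10^-3 × 200.0/20.00 = 0.05337 mol
mass of C6H8O6 = 0.05337 × 176.12 = 9.400 g
% C6H8O6 = 9.400 / 9.590 × 100 = 98.02 %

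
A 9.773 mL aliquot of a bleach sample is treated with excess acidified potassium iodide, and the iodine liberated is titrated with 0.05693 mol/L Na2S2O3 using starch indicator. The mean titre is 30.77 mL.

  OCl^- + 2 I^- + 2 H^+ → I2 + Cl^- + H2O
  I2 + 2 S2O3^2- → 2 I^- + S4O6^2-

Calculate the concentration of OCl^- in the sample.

0.08962 mol/L

n(S2O3^2-) = 0.03077 × 0.05693 = 1.752 × 10^-3 mol
n(I2) = n(S2O3^2-)/2 = 8.759 × 10^-4 mol
n(OCl^-) in the aliquot = 8.759 × 10^-4 mol (1:1 ratio)
[OCl^-] = 8.759 × 10^-4 / 0.009773 = 0.08962 mol/L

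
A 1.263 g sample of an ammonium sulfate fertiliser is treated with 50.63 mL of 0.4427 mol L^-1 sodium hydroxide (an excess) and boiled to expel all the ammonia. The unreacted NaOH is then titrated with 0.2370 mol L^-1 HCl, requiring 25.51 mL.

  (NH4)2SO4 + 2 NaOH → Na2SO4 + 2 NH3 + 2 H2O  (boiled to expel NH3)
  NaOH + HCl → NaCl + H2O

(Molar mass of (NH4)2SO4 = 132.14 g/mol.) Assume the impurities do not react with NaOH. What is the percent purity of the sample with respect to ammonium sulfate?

85.62 %

n(NaOH) added = 0.05063 × 0.4427 = 0.02241 mol
n(HCl) used in back-titration = 0.02551 × 0.2370 = 6.046 × 10^-3 mol
n(NaOH) left over = 6.046 × 10^-3 mol (1:1 ratio)
n(NaOH) consumed by analyte = 0.02241 − 6.046 × 10^-3 = 0.01637 mol
From the 1:2 ratio, n((NH4)2SO4) = 1/2 × 0.01637 = 8.184 × 10^-3 mol
mass of (NH4)2SO4 = 8.184 × 10^-3 × 132.14 = 1.081 g
% (NH4)2SO4 = 1.081 / 1.263 × 100 = 85.62 %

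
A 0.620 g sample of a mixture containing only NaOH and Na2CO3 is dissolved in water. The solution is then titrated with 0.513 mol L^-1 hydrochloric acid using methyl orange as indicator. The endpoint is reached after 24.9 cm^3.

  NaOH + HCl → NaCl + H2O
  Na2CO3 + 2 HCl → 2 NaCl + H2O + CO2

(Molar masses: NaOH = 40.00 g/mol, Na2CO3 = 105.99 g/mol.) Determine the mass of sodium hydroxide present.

0.175 g

n(HCl) = 0.0249 × 0.513 = 0.0128 mol
Let x = n(NaOH), y = n(Na2CO3).
Titrant: 1x + 2y = 0.0128;  mass: 40.00x + 105.99y = 0.620
Solving, x = 4.38 × 10^-3 mol, y = 4.20 × 10^-3 mol
mass of NaOH = 4.38 × 10^-3 × 40.00 = 0.175 g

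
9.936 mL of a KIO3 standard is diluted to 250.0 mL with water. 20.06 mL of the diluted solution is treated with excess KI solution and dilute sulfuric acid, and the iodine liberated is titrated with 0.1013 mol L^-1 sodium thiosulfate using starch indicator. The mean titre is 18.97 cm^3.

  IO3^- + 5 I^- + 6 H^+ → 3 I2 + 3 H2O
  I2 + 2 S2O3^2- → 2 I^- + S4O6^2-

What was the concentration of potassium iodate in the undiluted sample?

0.4017 mol/L

n(S2O3^2-) = 0.01897 × 0.1013 = 1.922 × 10^-3 mol
n(I2) = n(S2O3^2-)/2 = 9.608 × 10^-4 mol
From the 1:3 ratio, n(IO3^-) in the aliquot = 1/3 × 9.608 × 10^-4 = 3.203 × 10^-4 mol
[IO3^-]_dilute = 3.203 × 10^-4 / 0.02006 = 0.01597 mol/L
[IO3^-]_original = 0.01597 × 250.0/9.936 = 0.4017 mol/L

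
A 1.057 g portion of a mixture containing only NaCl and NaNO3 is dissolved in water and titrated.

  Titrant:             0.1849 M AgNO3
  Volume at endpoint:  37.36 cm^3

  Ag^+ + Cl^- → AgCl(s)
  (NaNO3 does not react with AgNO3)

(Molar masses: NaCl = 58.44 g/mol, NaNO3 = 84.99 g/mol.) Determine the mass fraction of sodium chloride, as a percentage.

38.19 %

n(AgNO3) = 0.03736 × 0.1849 = 6.908 × 10^-3 mol
Let x = n(NaCl), y = n(NaNO3).
Titrant: 1x = 6.908 × 10^-3;  mass: 58.44x + 84.99y = 1.057
Solving, x = 6.908 × 10^-3 mol, y = 7.687 × 10^-3 mol
mass of NaCl = 6.908 × 10^-3 × 58.44 = 0.4037 g
% NaCl = 0.4037 / 1.057 × 100 = 38.19 %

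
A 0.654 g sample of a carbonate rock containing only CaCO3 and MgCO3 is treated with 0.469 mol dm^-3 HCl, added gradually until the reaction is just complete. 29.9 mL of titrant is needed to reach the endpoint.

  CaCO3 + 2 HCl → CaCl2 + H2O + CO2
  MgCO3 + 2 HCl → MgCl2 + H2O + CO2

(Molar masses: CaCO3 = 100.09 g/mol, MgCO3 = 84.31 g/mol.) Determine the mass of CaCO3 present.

n(HCl) = 0.0299 × 0.469 = 0.0140 mol
Let x = n(CaCO3), y = n(MgCO3).
Titrant: 2x + 2y = 0.0140;  mass: 100.09x + 84.31y = 0.654
Solving, x = 3.98 × 10^-3 mol, y = 3.03 × 10^-3 mol
mass of CaCO3 = 3.98 × 10^-3 × 100.09 = 0.399 g

0.399 g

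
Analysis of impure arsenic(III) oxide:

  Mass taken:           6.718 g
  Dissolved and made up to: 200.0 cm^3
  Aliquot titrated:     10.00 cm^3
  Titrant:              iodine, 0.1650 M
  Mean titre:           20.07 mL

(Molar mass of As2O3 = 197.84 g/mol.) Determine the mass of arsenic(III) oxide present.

As2O3 + 2 I2 + 2 H2O → As2O5 + 4 HI
n(I2) per titration = 0.02007 × 0.1650 = 3.312 × 10^-3 mol
From the 1:2 ratio, n(As2O3) in each aliquot = 1/2 × 3.312 × 10^-3 = 1.656 × 10^-3 mol
n(As2O3) in the whole flask = 1.656 × 10^-3 × 200.0/10.00 = 0.03312 mol
mass of As2O3 = 0.03312 × 197.84 = 6.552 g

6.552 g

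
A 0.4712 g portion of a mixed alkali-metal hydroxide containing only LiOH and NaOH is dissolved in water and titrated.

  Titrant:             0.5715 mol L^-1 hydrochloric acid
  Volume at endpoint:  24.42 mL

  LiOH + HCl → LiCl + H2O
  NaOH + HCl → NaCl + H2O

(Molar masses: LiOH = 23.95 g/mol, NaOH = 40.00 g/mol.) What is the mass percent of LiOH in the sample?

27.56 %

n(HCl) = 0.02442 × 0.5715 = 0.01396 mol
Let x = n(LiOH), y = n(NaOH).
Titrant: 1x + 1y = 0.01396;  mass: 23.95x + 40.00y = 0.4712
Solving, x = 5.423 × 10^-3 mol, y = 8.533 × 10^-3 mol
mass of LiOH = 5.423 × 10^-3 × 23.95 = 0.1299 g
% LiOH = 0.1299 / 0.4712 × 100 = 27.56 %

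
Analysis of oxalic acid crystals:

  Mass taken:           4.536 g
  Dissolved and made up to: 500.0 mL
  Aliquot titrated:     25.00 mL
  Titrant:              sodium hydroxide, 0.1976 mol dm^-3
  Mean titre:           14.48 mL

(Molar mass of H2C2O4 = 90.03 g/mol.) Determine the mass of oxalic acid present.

2.576 g

H2C2O4 + 2 NaOH → Na2C2O4 + 2 H2O
n(NaOH) per titration = 0.01448 × 0.1976 = 2.861 × 10^-3 mol
From the 1:2 ratio, n(H2C2O4) in each aliquot = 1/2 × 2.861 × 10^-3 = 1.431 × 10^-3 mol
n(H2C2O4) in the whole flask = 1.431 × 10^-3 × 500.0/25.00 = 0.02861 mol
mass of H2C2O4 = 0.02861 × 90.03 = 2.576 g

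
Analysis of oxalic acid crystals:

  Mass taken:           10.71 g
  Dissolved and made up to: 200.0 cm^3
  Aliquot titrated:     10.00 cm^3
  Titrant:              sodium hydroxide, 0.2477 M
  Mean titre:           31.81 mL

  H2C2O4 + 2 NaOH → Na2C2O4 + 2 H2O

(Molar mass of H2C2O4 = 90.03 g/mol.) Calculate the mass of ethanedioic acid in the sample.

7.094 g

n(NaOH) per titration = 0.03181 × 0.2477 = 7.879 × 10^-3 mol
From the 1:2 ratio, n(H2C2O4) in each aliquot = 1/2 × 7.879 × 10^-3 = 3.940 × 10^-3 mol
n(H2C2O4) in the whole flask = 3.940 × 10^-3 × 200.0/10.00 = 0.07879 mol
mass of H2C2O4 = 0.07879 × 90.03 = 7.094 g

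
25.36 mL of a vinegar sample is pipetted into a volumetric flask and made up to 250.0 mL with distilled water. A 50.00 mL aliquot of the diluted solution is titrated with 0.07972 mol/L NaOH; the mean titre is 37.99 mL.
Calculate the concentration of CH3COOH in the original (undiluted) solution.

CH3COOH + NaOH → CH3COONa + H2O
n(NaOH) = 0.03799 × 0.07972 = 3.029 × 10^-3 mol
n(CH3COOH) in the aliquot = 3.029 × 10^-3 mol (1:1 ratio)
[CH3COOH]_dilute = 3.029 × 10^-3 / 0.05000 = 0.06057 mol/L
Dilution factor = 250.0 / 25.36 = 9.858
[CH3COOH]_stock = 0.06057 × 9.858 = 0.5971 mol/L

0.5971 mol/L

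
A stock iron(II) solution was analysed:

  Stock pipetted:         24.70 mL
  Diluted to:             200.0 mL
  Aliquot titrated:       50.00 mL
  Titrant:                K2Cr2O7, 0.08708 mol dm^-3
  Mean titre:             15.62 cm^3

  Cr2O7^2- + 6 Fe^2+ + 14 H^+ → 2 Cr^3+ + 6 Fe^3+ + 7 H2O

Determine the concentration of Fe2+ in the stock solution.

n(K2Cr2O7) = 0.01562 × 0.08708 = 1.360 × 10^-3 mol
From the 6:1 ratio, n(Fe2+) in the aliquot = 6/1 × 1.360 × 10^-3 = 8.161 × 10^-3 mol
[Fe2+]_dilute = 8.161 × 10^-3 / 0.05000 = 0.1632 mol/L
Dilution factor = 200.0 / 24.70 = 8.097
[Fe2+]_stock = 0.1632 × 8.097 = 1.322 mol/L

1.322 mol/L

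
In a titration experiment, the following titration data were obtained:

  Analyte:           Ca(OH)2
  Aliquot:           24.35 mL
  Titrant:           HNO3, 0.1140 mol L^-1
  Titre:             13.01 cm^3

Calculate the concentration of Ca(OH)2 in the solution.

Ca(OH)2 + 2 HNO3 → Ca(NO3)2 + 2 H2O
n(HNO3) = 0.01301 L × 0.1140 mol/L = 1.483 × 10^-3 mol
From the 1:2 mole ratio, n(Ca(OH)2) = 1/2 × 1.483 × 10^-3 = 7.416 × 10^-4 mol
[Ca(OH)2] = 7.416 × 10^-4 mol / 0.02435 L = 0.03045 mol/L

0.03045 mol/L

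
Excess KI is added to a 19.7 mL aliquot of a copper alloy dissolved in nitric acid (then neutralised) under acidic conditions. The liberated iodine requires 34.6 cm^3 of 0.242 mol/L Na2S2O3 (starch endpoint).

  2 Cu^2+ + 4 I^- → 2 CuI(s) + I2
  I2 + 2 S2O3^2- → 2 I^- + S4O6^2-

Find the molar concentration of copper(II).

0.425 mol/L

n(S2O3^2-) = 0.0346 × 0.242 = 8.37 × 10^-3 mol
n(I2) = n(S2O3^2-)/2 = 4.19 × 10^-3 mol
From the 2:1 ratio, n(Cu2+) in the aliquot = 2/1 × 4.19 × 10^-3 = 8.37 × 10^-3 mol
[Cu2+] = 8.37 × 10^-3 / 0.0197 = 0.425 mol/L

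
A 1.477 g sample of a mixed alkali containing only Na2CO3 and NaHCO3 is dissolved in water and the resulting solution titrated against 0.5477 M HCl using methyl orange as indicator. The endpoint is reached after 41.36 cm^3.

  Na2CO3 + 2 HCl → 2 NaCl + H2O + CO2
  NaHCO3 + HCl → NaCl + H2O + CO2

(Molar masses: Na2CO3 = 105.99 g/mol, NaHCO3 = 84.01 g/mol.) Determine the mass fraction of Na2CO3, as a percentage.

49.29 %

n(HCl) = 0.04136 × 0.5477 = 0.02265 mol
Let x = n(Na2CO3), y = n(NaHCO3).
Titrant: 2x + 1y = 0.02265;  mass: 105.99x + 84.01y = 1.477
Solving, x = 6.869 × 10^-3 mol, y = 8.915 × 10^-3 mol
mass of Na2CO3 = 6.869 × 10^-3 × 105.99 = 0.7280 g
% Na2CO3 = 0.7280 / 1.477 × 100 = 49.29 %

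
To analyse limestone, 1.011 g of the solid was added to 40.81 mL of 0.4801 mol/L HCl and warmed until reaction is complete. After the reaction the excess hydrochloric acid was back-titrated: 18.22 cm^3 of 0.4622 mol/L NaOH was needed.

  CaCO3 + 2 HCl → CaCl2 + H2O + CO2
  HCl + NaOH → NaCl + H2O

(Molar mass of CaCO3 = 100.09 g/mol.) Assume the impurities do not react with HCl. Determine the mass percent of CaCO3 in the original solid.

n(HCl) added = 0.04081 × 0.4801 = 0.01959 mol
n(NaOH) used in back-titration = 0.01822 × 0.4622 = 8.421 × 10^-3 mol
n(HCl) left over = 8.421 × 10^-3 mol (1:1 ratio)
n(HCl) consumed by analyte = 0.01959 − 8.421 × 10^-3 = 0.01117 mol
From the 1:2 ratio, n(CaCO3) = 1/2 × 0.01117 = 5.586 × 10^-3 mol
mass of CaCO3 = 5.586 × 10^-3 × 100.09 = 0.5591 g
% CaCO3 = 0.5591 / 1.011 × 100 = 55.30 %

55.30 %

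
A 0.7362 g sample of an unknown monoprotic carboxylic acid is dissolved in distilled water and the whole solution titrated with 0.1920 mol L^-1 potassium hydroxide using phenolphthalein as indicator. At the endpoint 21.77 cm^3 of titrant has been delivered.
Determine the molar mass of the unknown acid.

n(KOH) = 0.02177 L × 0.1920 mol/L = 4.180 × 10^-3 mol
n(HA) = 4.180 × 10^-3 mol (1:1 ratio)
M = m / n = 0.7362 g / 4.180 × 10^-3 mol = 176.1 g/mol

176.1 g/mol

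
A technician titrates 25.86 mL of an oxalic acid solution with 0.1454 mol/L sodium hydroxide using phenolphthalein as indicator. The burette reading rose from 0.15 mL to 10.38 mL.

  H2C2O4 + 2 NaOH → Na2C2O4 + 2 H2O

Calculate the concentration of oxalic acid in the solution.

0.02876 mol/L

n(NaOH) = 0.01023 L × 0.1454 mol/L = 1.487 × 10^-3 mol
From the 1:2 mole ratio, n(H2C2O4) = 1/2 × 1.487 × 10^-3 = 7.437 × 10^-4 mol
[H2C2O4] = 7.437 × 10^-4 mol / 0.02586 L = 0.02876 mol/L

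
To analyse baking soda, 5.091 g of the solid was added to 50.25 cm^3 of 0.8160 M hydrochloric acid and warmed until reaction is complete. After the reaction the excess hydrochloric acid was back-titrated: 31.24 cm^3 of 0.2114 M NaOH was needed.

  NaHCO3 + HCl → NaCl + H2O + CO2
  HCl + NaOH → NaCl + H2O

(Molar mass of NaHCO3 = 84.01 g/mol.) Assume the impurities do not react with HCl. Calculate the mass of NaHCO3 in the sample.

n(HCl) added = 0.05025 × 0.8160 = 0.04100 mol
n(NaOH) used in back-titration = 0.03124 × 0.2114 = 6.604 × 10^-3 mol
n(HCl) left over = 6.604 × 10^-3 mol (1:1 ratio)
n(HCl) consumed by analyte = 0.04100 − 6.604 × 10^-3 = 0.03440 mol
n(NaHCO3) = 0.03440 mol (1:1 ratio)
mass of NaHCO3 = 0.03440 × 84.01 = 2.890 g

2.890 g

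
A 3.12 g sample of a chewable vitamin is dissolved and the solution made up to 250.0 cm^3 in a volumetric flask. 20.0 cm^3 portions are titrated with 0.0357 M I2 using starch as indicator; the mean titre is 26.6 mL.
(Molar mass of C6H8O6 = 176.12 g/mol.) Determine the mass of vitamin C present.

C6H8O6 + I2 → C6H6O6 + 2 HI
n(I2) per titration = 0.0266 × 0.0357 = 9.50 × 10^-4 mol
n(C6H8O6) in each aliquot = 9.50 × 10^-4 mol (1:1 ratio)
n(C6H8O6) in the whole flask = 9.50 × 10^-4 × 250.0/20.0 = 0.0119 mol
mass of C6H8O6 = 0.0119 × 176.12 = 2.09 g

2.09 g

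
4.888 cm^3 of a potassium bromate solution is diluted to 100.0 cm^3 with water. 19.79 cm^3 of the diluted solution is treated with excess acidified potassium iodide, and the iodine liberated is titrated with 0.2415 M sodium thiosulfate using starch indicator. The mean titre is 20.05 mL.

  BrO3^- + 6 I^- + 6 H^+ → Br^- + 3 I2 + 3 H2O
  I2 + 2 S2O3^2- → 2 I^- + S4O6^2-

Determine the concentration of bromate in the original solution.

n(S2O3^2-) = 0.02005 × 0.2415 = 4.842 × 10^-3 mol
n(I2) = n(S2O3^2-)/2 = 2.421 × 10^-3 mol
From the 1:3 ratio, n(BrO3^-) in the aliquot = 1/3 × 2.421 × 10^-3 = 8.070 × 10^-4 mol
[BrO3^-]_dilute = 8.070 × 10^-4 / 0.01979 = 0.04078 mol/L
[BrO3^-]_original = 0.04078 × 100.0/4.888 = 0.8343 mol/L

0.8343 M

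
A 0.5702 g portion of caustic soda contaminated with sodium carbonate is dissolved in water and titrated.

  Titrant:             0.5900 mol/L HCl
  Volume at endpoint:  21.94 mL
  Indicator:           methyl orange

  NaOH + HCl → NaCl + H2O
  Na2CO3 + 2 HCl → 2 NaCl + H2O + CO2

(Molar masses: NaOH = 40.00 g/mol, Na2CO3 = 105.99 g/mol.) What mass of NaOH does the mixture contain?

n(HCl) = 0.02194 × 0.5900 = 0.01294 mol
Let x = n(NaOH), y = n(Na2CO3).
Titrant: 1x + 2y = 0.01294;  mass: 40.00x + 105.99y = 0.5702
Solving, x = 8.911 × 10^-3 mol, y = 2.017 × 10^-3 mol
mass of NaOH = 8.911 × 10^-3 × 40.00 = 0.3564 g

0.3564 g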